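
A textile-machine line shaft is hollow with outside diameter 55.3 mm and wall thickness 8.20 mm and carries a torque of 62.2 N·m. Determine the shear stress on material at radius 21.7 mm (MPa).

J = π(d_o⁴ − d_i⁴)/32 = π(0.0553⁴ − 0.0389⁴)/32 = 6.933×10^-7 m⁴.
Shear stress varies linearly with radius: τ = T·r/J = 62.20 × 0.0217 / 6.933×10^-7 = 1.947×10^6 Pa.

1.95 MPa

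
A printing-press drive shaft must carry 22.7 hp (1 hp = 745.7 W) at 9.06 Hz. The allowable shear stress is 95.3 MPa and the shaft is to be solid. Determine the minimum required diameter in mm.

25.1 mm

ω = 2π·9.06 = 56.93 rad/s, so T = P/ω = 22.7×745.7 / 56.93 = 297.4 N·m.
For a solid shaft τ_max = 16T/(πd³), so d = (16T/(π τ_allow))^(1/3) = (16·297.4/(π·9.53×10^7))^(1/3) = 0.02514 m.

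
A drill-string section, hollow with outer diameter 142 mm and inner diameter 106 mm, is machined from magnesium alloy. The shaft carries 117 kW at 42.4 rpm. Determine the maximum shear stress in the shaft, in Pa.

6.80e7 Pa

ω = 2π·42.4/60 = 4.440 rad/s, so T = P/ω = 117×10³ / 4.440 = 26350 N·m.
J = π(d_o⁴ − d_i⁴)/32 = π(0.142⁴ − 0.106⁴)/32 = 2.752×10^-5 m⁴.
τ_max = T·r/J = 26350 × 0.0710 / 2.752×10^-5 = 6.798×10^7 Pa.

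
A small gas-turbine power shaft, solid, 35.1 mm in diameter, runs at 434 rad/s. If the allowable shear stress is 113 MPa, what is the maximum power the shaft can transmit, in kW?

416 kW

J = πd⁴/32 = π(0.0351)⁴/32 = 1.490×10^-7 m⁴.
T_max = τ_allow·J/r = 1.13×10^8 × 1.490×10^-7 / 0.0175 = 959.5 N·m.
ω = 434 rad/s, so P_max = T_max·ω = 4.164×10^5 W.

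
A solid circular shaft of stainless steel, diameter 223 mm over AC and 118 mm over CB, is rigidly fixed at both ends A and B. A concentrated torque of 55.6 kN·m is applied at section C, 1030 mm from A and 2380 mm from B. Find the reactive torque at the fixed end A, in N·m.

53800 N·m

Compatibility: T_A·a/J_AC = T_B·b/J_CB with T_A + T_B = T₀.
J_AC = 2.43×10^-4 m⁴, J_CB = 1.90×10^-5 m⁴, so T_A = T₀·(J_AC/a)/((J_AC/a)+(J_CB/b)) = 53780 N·m, T_B = 1825 N·m.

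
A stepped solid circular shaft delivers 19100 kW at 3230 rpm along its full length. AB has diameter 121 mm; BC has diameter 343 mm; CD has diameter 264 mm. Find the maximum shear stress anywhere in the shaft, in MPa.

ω = 2π·3230/60 = 338.2 rad/s, so T = P/ω = 19100×10³ / 338.2 = 56470 N·m.
Under the same torque, τ_max = 16T/(πd³) is largest where d is smallest — segment AB (d = 121 mm).
τ_max = 16·56470/(π·(0.121)³) = 1.623×10^8 Pa.

162 MPa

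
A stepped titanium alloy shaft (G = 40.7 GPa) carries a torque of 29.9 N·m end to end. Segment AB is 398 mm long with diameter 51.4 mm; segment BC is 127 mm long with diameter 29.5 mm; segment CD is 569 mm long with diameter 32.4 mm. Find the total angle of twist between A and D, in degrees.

0.318°

J_AB = π(0.0514)⁴/32 = 6.85×10^-7 m⁴; J_BC = π(0.0295)⁴/32 = 7.44×10^-8 m⁴; J_CD = π(0.0324)⁴/32 = 1.08×10^-7 m⁴.
θ = (T/G)·Σ L_i/J_i = (29.90/40.7×10⁹)·(0.398/6.85×10^-7 + 0.127/7.44×10^-8 + 0.569/1.08×10^-7) = 5.545×10^-3 rad.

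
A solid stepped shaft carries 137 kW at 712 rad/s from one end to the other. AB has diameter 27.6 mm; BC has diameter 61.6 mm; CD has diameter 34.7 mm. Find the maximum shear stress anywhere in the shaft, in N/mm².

ω = 712 rad/s, so T = P/ω = 137×10³ / 712.0 = 192.4 N·m.
Under the same torque, τ_max = 16T/(πd³) is largest where d is smallest — segment AB (d = 27.6 mm).
τ_max = 16·192.4/(π·(0.0276)³) = 4.661×10^7 Pa.

46.6 N/mm²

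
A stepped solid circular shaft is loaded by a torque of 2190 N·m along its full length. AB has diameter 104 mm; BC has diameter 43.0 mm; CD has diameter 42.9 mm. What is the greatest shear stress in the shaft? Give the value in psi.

20500 psi

Under the same torque, τ_max = 16T/(πd³) is largest where d is smallest — segment CD (d = 42.9 mm).
τ_max = 16·2190/(π·(0.0429)³) = 1.413×10^8 Pa.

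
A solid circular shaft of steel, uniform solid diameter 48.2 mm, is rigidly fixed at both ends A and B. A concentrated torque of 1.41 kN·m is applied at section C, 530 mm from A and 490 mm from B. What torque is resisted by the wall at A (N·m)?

With uniform GJ and both ends fixed, compatibility θ_AC = θ_CB gives T_A·a = T_B·b, together with T_A + T_B = T₀.
T_A = T₀·b/(a+b) = 1410·490/1020 = 677.4 N·m; T_B = 732.6 N·m.

677 N·m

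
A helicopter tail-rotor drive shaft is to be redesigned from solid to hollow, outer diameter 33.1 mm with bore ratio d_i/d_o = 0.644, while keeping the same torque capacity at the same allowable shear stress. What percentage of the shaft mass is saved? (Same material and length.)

Equal τ_max and T ⇒ the solid shaft needs d_s³ = d_o³(1−k⁴), so d_s = 33.1·(1−0.644⁴)^(1/3) = 31.08 mm.
Area ratio A_h/A_s = d_o²(1−k²)/d_s² = (1−k²)/(1−k⁴)^(2/3) = 0.6637.
Mass saving = 1 − 0.6637 = 33.6 %.

33.6 %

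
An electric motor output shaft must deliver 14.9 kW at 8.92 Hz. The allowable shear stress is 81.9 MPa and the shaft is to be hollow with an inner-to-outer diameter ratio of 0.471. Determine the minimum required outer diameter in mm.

ω = 2π·8.92 = 56.05 rad/s, so T = P/ω = 14.9×10³ / 56.05 = 265.9 N·m.
For a hollow shaft with d_i/d_o = 0.471: τ_max = 16T/(π d_o³ (1−k⁴)), so d_o = [16T/(π τ_allow (1−k⁴))]^(1/3) = [16·265.9/(π·8.19×10^7·0.9508)]^(1/3) = 0.02591 m.

25.9 mm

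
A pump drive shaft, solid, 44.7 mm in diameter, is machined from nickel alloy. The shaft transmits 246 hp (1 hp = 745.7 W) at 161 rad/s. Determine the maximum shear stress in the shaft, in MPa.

65.0 MPa

ω = 161 rad/s, so T = P/ω = 246×745.7 / 161.0 = 1139 N·m.
J = πd⁴/32 = π(0.0447)⁴/32 = 3.919×10^-7 m⁴.
τ_max = T·r/J = 1139 × 0.0224 / 3.919×10^-7 = 6.497×10^7 Pa.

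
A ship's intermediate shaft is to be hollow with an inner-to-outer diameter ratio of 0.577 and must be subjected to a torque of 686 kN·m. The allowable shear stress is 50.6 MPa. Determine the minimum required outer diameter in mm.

427 mm

For a hollow shaft with d_i/d_o = 0.577: τ_max = 16T/(π d_o³ (1−k⁴)), so d_o = [16T/(π τ_allow (1−k⁴))]^(1/3) = [16·686000/(π·5.06×10^7·0.8892)]^(1/3) = 0.4266 m.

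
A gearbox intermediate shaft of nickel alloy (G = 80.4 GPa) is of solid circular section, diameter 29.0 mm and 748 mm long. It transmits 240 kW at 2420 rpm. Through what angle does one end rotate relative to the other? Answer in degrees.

ω = 2π·2420/60 = 253.4 rad/s, so T = P/ω = 240×10³ / 253.4 = 947.0 N·m.
J = πd⁴/32 = π(0.0290)⁴/32 = 6.944×10^-8 m⁴.
θ = T·L/(G·J) = 947.0 × 0.748 / (80.4×10⁹ × 6.944×10^-8) = 0.1269 rad.

7.27°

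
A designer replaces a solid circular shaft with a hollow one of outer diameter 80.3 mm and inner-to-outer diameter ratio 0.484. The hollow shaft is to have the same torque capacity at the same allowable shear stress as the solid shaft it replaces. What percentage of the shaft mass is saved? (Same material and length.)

Equal τ_max and T ⇒ the solid shaft needs d_s³ = d_o³(1−k⁴), so d_s = 80.3·(1−0.484⁴)^(1/3) = 78.80 mm.
Area ratio A_h/A_s = d_o²(1−k²)/d_s² = (1−k²)/(1−k⁴)^(2/3) = 0.7951.
Mass saving = 1 − 0.7951 = 20.5 %.

20.5 %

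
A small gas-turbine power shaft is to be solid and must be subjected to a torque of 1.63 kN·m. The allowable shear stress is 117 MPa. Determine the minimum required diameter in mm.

41.4 mm

For a solid shaft τ_max = 16T/(πd³), so d = (16T/(π τ_allow))^(1/3) = (16·1630/(π·1.17×10^8))^(1/3) = 0.04140 m.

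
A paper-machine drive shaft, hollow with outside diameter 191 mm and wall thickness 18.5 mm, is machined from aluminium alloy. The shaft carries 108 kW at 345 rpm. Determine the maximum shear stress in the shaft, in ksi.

0.549 ksi

ω = 2π·345/60 = 36.13 rad/s, so T = P/ω = 108×10³ / 36.13 = 2989 N·m.
J = π(d_o⁴ − d_i⁴)/32 = π(0.191⁴ − 0.154⁴)/32 = 7.544×10^-5 m⁴.
τ_max = T·r/J = 2989 × 0.0955 / 7.544×10^-5 = 3.784×10^6 Pa.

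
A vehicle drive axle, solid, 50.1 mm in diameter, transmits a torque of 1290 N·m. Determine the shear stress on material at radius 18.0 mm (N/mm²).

J = πd⁴/32 = π(0.0501)⁴/32 = 6.185×10^-7 m⁴.
Shear stress varies linearly with radius: τ = T·r/J = 1290 × 0.0180 / 6.185×10^-7 = 3.754×10^7 Pa.

37.5 N/mm²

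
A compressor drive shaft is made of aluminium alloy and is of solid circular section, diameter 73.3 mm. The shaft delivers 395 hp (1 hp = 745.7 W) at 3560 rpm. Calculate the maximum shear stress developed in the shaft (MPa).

ω = 2π·3560/60 = 372.8 rad/s, so T = P/ω = 395×745.7 / 372.8 = 790.1 N·m.
J = πd⁴/32 = π(0.0733)⁴/32 = 2.834×10^-6 m⁴.
τ_max = T·r/J = 790.1 × 0.0367 / 2.834×10^-6 = 1.022×10^7 Pa.

10.2 MPa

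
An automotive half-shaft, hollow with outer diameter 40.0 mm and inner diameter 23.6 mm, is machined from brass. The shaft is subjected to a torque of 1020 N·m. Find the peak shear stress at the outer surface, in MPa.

92.4 MPa

J = π(d_o⁴ − d_i⁴)/32 = π(0.0400⁴ − 0.0236⁴)/32 = 2.209×10^-7 m⁴.
τ_max = T·r/J = 1020 × 0.0200 / 2.209×10^-7 = 9.236×10^7 Pa.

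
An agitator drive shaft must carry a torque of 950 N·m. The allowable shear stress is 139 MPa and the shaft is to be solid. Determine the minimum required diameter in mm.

For a solid shaft τ_max = 16T/(πd³), so d = (16T/(π τ_allow))^(1/3) = (16·950.0/(π·1.39×10^8))^(1/3) = 0.03265 m.

32.7 mm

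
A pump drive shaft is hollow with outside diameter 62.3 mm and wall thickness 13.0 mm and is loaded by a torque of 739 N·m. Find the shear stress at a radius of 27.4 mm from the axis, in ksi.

J = π(d_o⁴ − d_i⁴)/32 = π(0.0623⁴ − 0.0363⁴)/32 = 1.308×10^-6 m⁴.
Shear stress varies linearly with radius: τ = T·r/J = 739.0 × 0.0274 / 1.308×10^-6 = 1.547×10^7 Pa.

2.24 ksi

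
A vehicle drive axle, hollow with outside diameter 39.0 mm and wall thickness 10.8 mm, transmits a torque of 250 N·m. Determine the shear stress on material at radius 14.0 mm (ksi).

2.33 ksi

J = π(d_o⁴ − d_i⁴)/32 = π(0.0390⁴ − 0.0174⁴)/32 = 2.181×10^-7 m⁴.
Shear stress varies linearly with radius: τ = T·r/J = 250.0 × 0.0140 / 2.181×10^-7 = 1.605×10^7 Pa.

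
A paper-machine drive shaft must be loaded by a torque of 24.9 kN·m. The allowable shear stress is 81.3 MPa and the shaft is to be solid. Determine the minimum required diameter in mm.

116 mm

For a solid shaft τ_max = 16T/(πd³), so d = (16T/(π τ_allow))^(1/3) = (16·24900/(π·8.13×10^7))^(1/3) = 0.1160 m.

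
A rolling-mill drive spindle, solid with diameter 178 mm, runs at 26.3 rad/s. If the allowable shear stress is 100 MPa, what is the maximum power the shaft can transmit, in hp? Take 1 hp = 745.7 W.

3910 hp

J = πd⁴/32 = π(0.178)⁴/32 = 9.856×10^-5 m⁴.
T_max = τ_allow·J/r = 1.00×10^8 × 9.856×10^-5 / 0.0890 = 110700 N·m.
ω = 26.3 rad/s, so P_max = T_max·ω = 2.912×10^6 W.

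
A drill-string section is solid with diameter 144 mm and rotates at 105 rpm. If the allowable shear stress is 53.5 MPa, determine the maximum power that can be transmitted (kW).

345 kW

J = πd⁴/32 = π(0.144)⁴/32 = 4.221×10^-5 m⁴.
T_max = τ_allow·J/r = 5.35×10^7 × 4.221×10^-5 / 0.0720 = 31370 N·m.
ω = 2π·105/60 = 11.00 rad/s, so P_max = T_max·ω = 3.449×10^5 W.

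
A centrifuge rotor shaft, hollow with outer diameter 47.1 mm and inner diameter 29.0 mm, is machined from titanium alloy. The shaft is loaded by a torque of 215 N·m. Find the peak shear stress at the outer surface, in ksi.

1.78 ksi

J = π(d_o⁴ − d_i⁴)/32 = π(0.0471⁴ − 0.0290⁴)/32 = 4.137×10^-7 m⁴.
τ_max = T·r/J = 215.0 × 0.0236 / 4.137×10^-7 = 1.224×10^7 Pa.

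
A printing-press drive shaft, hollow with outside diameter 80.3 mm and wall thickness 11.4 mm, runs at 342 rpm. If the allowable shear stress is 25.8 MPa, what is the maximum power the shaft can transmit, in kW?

69.2 kW

J = π(d_o⁴ − d_i⁴)/32 = π(0.0803⁴ − 0.0575⁴)/32 = 3.009×10^-6 m⁴.
T_max = τ_allow·J/r = 2.58×10^7 × 3.009×10^-6 / 0.0401 = 1933 N·m.
ω = 2π·342/60 = 35.81 rad/s, so P_max = T_max·ω = 6.924×10^4 W.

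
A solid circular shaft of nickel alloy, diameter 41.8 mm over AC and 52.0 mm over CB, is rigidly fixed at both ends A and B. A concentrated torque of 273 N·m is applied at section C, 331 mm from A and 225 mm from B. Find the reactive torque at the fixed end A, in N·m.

Compatibility: T_A·a/J_AC = T_B·b/J_CB with T_A + T_B = T₀.
J_AC = 3.00×10^-7 m⁴, J_CB = 7.18×10^-7 m⁴, so T_A = T₀·(J_AC/a)/((J_AC/a)+(J_CB/b)) = 60.35 N·m, T_B = 212.6 N·m.

60.4 N·m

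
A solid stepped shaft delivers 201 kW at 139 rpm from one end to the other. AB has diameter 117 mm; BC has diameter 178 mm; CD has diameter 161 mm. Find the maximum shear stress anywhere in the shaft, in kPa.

ω = 2π·139/60 = 14.56 rad/s, so T = P/ω = 201×10³ / 14.56 = 13810 N·m.
Under the same torque, τ_max = 16T/(πd³) is largest where d is smallest — segment AB (d = 117 mm).
τ_max = 16·13810/(π·(0.117)³) = 4.391×10^7 Pa.

43900 kPa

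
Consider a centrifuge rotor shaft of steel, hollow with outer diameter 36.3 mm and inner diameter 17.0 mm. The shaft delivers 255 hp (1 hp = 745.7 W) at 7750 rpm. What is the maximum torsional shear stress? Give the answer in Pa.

2.62e7 Pa

ω = 2π·7750/60 = 811.6 rad/s, so T = P/ω = 255×745.7 / 811.6 = 234.3 N·m.
J = π(d_o⁴ − d_i⁴)/32 = π(0.0363⁴ − 0.0170⁴)/32 = 1.623×10^-7 m⁴.
τ_max = T·r/J = 234.3 × 0.0181 / 1.623×10^-7 = 2.621×10^7 Pa.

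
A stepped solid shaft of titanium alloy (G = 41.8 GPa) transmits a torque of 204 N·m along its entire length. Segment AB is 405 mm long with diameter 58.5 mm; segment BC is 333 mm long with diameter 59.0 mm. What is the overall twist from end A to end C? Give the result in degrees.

0.177°

J_AB = π(0.0585)⁴/32 = 1.15×10^-6 m⁴; J_BC = π(0.0590)⁴/32 = 1.19×10^-6 m⁴.
θ = (T/G)·Σ L_i/J_i = (204.0/41.8×10⁹)·(0.405/1.15×10^-6 + 0.333/1.19×10^-6) = 3.085×10^-3 rad.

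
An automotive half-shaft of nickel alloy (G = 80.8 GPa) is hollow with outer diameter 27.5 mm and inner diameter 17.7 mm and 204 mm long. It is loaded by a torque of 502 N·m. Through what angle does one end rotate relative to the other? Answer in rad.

J = π(d_o⁴ − d_i⁴)/32 = π(0.0275⁴ − 0.0177⁴)/32 = 4.651×10^-8 m⁴.
θ = T·L/(G·J) = 502.0 × 0.204 / (80.8×10⁹ × 4.651×10^-8) = 0.02725 rad.

0.0272 rad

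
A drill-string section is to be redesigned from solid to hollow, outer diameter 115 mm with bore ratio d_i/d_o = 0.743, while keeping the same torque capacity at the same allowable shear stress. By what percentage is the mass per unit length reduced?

42.9 %

Equal τ_max and T ⇒ the solid shaft needs d_s³ = d_o³(1−k⁴), so d_s = 115·(1−0.743⁴)^(1/3) = 101.9 mm.
Area ratio A_h/A_s = d_o²(1−k²)/d_s² = (1−k²)/(1−k⁴)^(2/3) = 0.5708.
Mass saving = 1 − 0.5708 = 42.9 %.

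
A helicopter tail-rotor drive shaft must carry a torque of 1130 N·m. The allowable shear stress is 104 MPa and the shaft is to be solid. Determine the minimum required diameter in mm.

38.1 mm

For a solid shaft τ_max = 16T/(πd³), so d = (16T/(π τ_allow))^(1/3) = (16·1130/(π·1.04×10^8))^(1/3) = 0.03811 m.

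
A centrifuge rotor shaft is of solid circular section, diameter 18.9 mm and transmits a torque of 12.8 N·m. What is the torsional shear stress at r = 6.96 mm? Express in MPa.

J = πd⁴/32 = π(0.0189)⁴/32 = 1.253×10^-8 m⁴.
Shear stress varies linearly with radius: τ = T·r/J = 12.80 × 0.00696 / 1.253×10^-8 = 7.112×10^6 Pa.

7.11 MPa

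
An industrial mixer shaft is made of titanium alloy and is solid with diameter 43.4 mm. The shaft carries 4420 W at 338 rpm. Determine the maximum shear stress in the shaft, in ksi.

ω = 2π·338/60 = 35.40 rad/s, so T = P/ω = 4420 / 35.40 = 124.9 N·m.
J = πd⁴/32 = π(0.0434)⁴/32 = 3.483×10^-7 m⁴.
τ_max = T·r/J = 124.9 × 0.0217 / 3.483×10^-7 = 7.780×10^6 Pa.

1.13 ksi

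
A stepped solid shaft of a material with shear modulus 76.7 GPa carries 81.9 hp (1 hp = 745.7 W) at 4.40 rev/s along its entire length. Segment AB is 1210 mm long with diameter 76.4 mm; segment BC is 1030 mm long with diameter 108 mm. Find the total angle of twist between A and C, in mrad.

ω = 2π·4.40 = 27.65 rad/s, so T = P/ω = 81.9×745.7 / 27.65 = 2209 N·m.
J_AB = π(0.0764)⁴/32 = 3.34×10^-6 m⁴; J_BC = π(0.108)⁴/32 = 1.34×10^-5 m⁴.
θ = (T/G)·Σ L_i/J_i = (2209/76.7×10⁹)·(1.21/3.34×10^-6 + 1.03/1.34×10^-5) = 0.01264 rad.

12.6 mrad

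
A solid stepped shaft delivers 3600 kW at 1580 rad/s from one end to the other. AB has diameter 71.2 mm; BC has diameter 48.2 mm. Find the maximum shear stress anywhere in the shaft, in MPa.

104 MPa

ω = 1580 rad/s, so T = P/ω = 3600×10³ / 1580 = 2278 N·m.
Under the same torque, τ_max = 16T/(πd³) is largest where d is smallest — segment BC (d = 48.2 mm).
τ_max = 16·2278/(π·(0.0482)³) = 1.036×10^8 Pa.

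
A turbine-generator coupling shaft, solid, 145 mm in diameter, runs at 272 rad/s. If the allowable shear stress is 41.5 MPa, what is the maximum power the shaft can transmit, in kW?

6760 kW

J = πd⁴/32 = π(0.145)⁴/32 = 4.340×10^-5 m⁴.
T_max = τ_allow·J/r = 4.15×10^7 × 4.340×10^-5 / 0.0725 = 24840 N·m.
ω = 272 rad/s, so P_max = T_max·ω = 6.757×10^6 W.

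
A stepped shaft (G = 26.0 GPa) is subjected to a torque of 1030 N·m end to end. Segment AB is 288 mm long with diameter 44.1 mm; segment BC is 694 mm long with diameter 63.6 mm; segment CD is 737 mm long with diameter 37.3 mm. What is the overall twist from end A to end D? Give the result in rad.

J_AB = π(0.0441)⁴/32 = 3.71×10^-7 m⁴; J_BC = π(0.0636)⁴/32 = 1.61×10^-6 m⁴; J_CD = π(0.0373)⁴/32 = 1.90×10^-7 m⁴.
θ = (T/G)·Σ L_i/J_i = (1030/26.0×10⁹)·(0.288/3.71×10^-7 + 0.694/1.61×10^-6 + 0.737/1.90×10^-7) = 0.2015 rad.

0.201 rad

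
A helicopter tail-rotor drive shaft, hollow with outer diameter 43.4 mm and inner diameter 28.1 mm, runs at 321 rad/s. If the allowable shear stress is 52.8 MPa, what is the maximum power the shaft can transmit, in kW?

J = π(d_o⁴ − d_i⁴)/32 = π(0.0434⁴ − 0.0281⁴)/32 = 2.871×10^-7 m⁴.
T_max = τ_allow·J/r = 5.28×10^7 × 2.871×10^-7 / 0.0217 = 698.6 N·m.
ω = 321 rad/s, so P_max = T_max·ω = 2.242×10^5 W.

224 kW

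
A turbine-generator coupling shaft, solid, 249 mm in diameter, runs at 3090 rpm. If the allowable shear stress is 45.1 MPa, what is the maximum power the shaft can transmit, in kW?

44200 kW

J = πd⁴/32 = π(0.249)⁴/32 = 3.774×10^-4 m⁴.
T_max = τ_allow·J/r = 4.51×10^7 × 3.774×10^-4 / 0.124 = 136700 N·m.
ω = 2π·3090/60 = 323.6 rad/s, so P_max = T_max·ω = 4.424×10^7 W.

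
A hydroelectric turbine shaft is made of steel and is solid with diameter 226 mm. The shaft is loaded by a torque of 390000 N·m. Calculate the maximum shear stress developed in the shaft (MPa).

172 MPa

J = πd⁴/32 = π(0.226)⁴/32 = 2.561×10^-4 m⁴.
τ_max = T·r/J = 390000 × 0.113 / 2.561×10^-4 = 1.721×10^8 Pa.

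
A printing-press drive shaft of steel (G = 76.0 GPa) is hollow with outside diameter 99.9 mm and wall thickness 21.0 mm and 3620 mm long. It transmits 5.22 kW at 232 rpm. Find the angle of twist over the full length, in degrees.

ω = 2π·232/60 = 24.29 rad/s, so T = P/ω = 5.22×10³ / 24.29 = 214.9 N·m.
J = π(d_o⁴ − d_i⁴)/32 = π(0.0999⁴ − 0.0579⁴)/32 = 8.675×10^-6 m⁴.
θ = T·L/(G·J) = 214.9 × 3.62 / (76.0×10⁹ × 8.675×10^-6) = 1.180×10^-3 rad.

0.0676°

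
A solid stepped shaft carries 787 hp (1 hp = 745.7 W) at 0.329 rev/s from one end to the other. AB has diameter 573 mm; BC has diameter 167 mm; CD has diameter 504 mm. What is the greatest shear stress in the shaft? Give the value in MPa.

310 MPa

ω = 2π·0.329 = 2.067 rad/s, so T = P/ω = 787×745.7 / 2.067 = 283900 N·m.
Under the same torque, τ_max = 16T/(πd³) is largest where d is smallest — segment BC (d = 167 mm).
τ_max = 16·283900/(π·(0.167)³) = 3.104×10^8 Pa.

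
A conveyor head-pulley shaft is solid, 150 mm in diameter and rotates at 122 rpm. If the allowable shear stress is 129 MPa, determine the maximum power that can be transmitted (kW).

J = πd⁴/32 = π(0.150)⁴/32 = 4.970×10^-5 m⁴.
T_max = τ_allow·J/r = 1.29×10^8 × 4.970×10^-5 / 0.0750 = 85490 N·m.
ω = 2π·122/60 = 12.78 rad/s, so P_max = T_max·ω = 1.092×10^6 W.

1090 kW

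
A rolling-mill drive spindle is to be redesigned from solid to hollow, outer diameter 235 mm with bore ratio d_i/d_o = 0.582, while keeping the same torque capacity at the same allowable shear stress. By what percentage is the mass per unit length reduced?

Equal τ_max and T ⇒ the solid shaft needs d_s³ = d_o³(1−k⁴), so d_s = 235·(1−0.582⁴)^(1/3) = 225.6 mm.
Area ratio A_h/A_s = d_o²(1−k²)/d_s² = (1−k²)/(1−k⁴)^(2/3) = 0.7172.
Mass saving = 1 − 0.7172 = 28.3 %.

28.3 %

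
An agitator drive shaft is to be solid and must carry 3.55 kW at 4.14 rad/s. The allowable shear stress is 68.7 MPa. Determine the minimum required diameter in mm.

39.9 mm

ω = 4.14 rad/s, so T = P/ω = 3.55×10³ / 4.140 = 857.5 N·m.
For a solid shaft τ_max = 16T/(πd³), so d = (16T/(π τ_allow))^(1/3) = (16·857.5/(π·6.87×10^7))^(1/3) = 0.03991 m.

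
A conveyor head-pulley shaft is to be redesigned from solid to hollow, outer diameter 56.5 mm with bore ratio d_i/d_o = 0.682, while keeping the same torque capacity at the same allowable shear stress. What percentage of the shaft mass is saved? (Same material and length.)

37.1 %

Equal τ_max and T ⇒ the solid shaft needs d_s³ = d_o³(1−k⁴), so d_s = 56.5·(1−0.682⁴)^(1/3) = 52.09 mm.
Area ratio A_h/A_s = d_o²(1−k²)/d_s² = (1−k²)/(1−k⁴)^(2/3) = 0.6293.
Mass saving = 1 − 0.6293 = 37.1 %.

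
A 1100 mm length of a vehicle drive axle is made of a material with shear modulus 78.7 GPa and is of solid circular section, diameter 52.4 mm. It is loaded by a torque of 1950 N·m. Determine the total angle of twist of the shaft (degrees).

J = πd⁴/32 = π(0.0524)⁴/32 = 7.402×10^-7 m⁴.
θ = T·L/(G·J) = 1950 × 1.10 / (78.7×10⁹ × 7.402×10^-7) = 0.03682 rad.

2.11°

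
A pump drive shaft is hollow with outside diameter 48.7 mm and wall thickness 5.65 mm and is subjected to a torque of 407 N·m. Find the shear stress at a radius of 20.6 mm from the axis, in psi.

3380 psi

J = π(d_o⁴ − d_i⁴)/32 = π(0.0487⁴ − 0.0374⁴)/32 = 3.601×10^-7 m⁴.
Shear stress varies linearly with radius: τ = T·r/J = 407.0 × 0.0206 / 3.601×10^-7 = 2.328×10^7 Pa.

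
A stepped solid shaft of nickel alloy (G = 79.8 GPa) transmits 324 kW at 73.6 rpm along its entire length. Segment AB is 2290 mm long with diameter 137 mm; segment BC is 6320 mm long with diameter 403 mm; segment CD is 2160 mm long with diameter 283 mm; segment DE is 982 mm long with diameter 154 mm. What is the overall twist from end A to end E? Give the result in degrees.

ω = 2π·73.6/60 = 7.707 rad/s, so T = P/ω = 324×10³ / 7.707 = 42040 N·m.
J_AB = π(0.137)⁴/32 = 3.46×10^-5 m⁴; J_BC = π(0.403)⁴/32 = 2.59×10^-3 m⁴; J_CD = π(0.283)⁴/32 = 6.30×10^-4 m⁴; J_DE = π(0.154)⁴/32 = 5.52×10^-5 m⁴.
θ = (T/G)·Σ L_i/J_i = (42040/79.8×10⁹)·(2.29/3.46×10^-5 + 6.32/2.59×10^-3 + 2.16/6.30×10^-4 + 0.982/5.52×10^-5) = 0.04734 rad.

2.71°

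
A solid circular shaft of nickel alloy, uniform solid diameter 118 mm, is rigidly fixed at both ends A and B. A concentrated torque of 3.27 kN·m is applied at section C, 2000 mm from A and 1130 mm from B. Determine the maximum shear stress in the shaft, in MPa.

6.48 MPa

With uniform GJ and both ends fixed, compatibility θ_AC = θ_CB gives T_A·a = T_B·b, together with T_A + T_B = T₀.
T_A = T₀·b/(a+b) = 3270·1130/3130 = 1181 N·m; T_B = 2089 N·m.
τ in each portion: τ_AC = 3.66×10^6 Pa, τ_CB = 6.48×10^6 Pa; maximum is in CB.
τ_max = T_CB·r/J = 2089·0.0590/1.90×10^-5 = 6.477×10^6 Pa.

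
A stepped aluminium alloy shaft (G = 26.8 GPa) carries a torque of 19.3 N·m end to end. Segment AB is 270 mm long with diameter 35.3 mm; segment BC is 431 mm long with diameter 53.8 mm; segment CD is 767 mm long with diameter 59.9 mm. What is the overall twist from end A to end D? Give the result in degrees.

J_AB = π(0.0353)⁴/32 = 1.52×10^-7 m⁴; J_BC = π(0.0538)⁴/32 = 8.22×10^-7 m⁴; J_CD = π(0.0599)⁴/32 = 1.26×10^-6 m⁴.
θ = (T/G)·Σ L_i/J_i = (19.30/26.8×10⁹)·(0.270/1.52×10^-7 + 0.431/8.22×10^-7 + 0.767/1.26×10^-6) = 2.090×10^-3 rad.

0.120°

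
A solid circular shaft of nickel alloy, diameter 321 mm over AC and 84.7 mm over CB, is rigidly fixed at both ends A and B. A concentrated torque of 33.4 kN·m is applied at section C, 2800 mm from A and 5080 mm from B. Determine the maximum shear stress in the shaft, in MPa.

Compatibility: T_A·a/J_AC = T_B·b/J_CB with T_A + T_B = T₀.
J_AC = 1.04×10^-3 m⁴, J_CB = 5.05×10^-6 m⁴, so T_A = T₀·(J_AC/a)/((J_AC/a)+(J_CB/b)) = 33310 N·m, T_B = 89.00 N·m.
τ in each portion: τ_AC = 5.13×10^6 Pa, τ_CB = 7.46×10^5 Pa; maximum is in AC.
τ_max = T_AC·r/J = 33310·0.161/1.04×10^-3 = 5.129×10^6 Pa.

5.13 MPa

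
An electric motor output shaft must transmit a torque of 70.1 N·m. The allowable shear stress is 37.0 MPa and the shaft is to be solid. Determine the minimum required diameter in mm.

21.3 mm

For a solid shaft τ_max = 16T/(πd³), so d = (16T/(π τ_allow))^(1/3) = (16·70.10/(π·3.70×10^7))^(1/3) = 0.02129 m.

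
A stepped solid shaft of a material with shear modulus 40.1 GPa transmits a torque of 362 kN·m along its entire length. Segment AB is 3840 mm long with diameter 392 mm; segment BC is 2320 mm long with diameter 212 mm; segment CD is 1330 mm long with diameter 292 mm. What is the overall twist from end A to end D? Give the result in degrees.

J_AB = π(0.392)⁴/32 = 2.32×10^-3 m⁴; J_BC = π(0.212)⁴/32 = 1.98×10^-4 m⁴; J_CD = π(0.292)⁴/32 = 7.14×10^-4 m⁴.
θ = (T/G)·Σ L_i/J_i = (362000/40.1×10⁹)·(3.84/2.32×10^-3 + 2.32/1.98×10^-4 + 1.33/7.14×10^-4) = 0.1374 rad.

7.87°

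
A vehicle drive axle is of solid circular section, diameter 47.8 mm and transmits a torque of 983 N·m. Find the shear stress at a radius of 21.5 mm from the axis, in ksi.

5.98 ksi

J = πd⁴/32 = π(0.0478)⁴/32 = 5.125×10^-7 m⁴.
Shear stress varies linearly with radius: τ = T·r/J = 983.0 × 0.0215 / 5.125×10^-7 = 4.124×10^7 Pa.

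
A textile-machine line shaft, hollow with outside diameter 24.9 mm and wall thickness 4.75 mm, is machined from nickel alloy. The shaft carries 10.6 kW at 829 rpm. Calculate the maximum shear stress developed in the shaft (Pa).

4.72e7 Pa

ω = 2π·829/60 = 86.81 rad/s, so T = P/ω = 10.6×10³ / 86.81 = 122.1 N·m.
J = π(d_o⁴ − d_i⁴)/32 = π(0.0249⁴ − 0.0154⁴)/32 = 3.222×10^-8 m⁴.
τ_max = T·r/J = 122.1 × 0.0124 / 3.222×10^-8 = 4.718×10^7 Pa.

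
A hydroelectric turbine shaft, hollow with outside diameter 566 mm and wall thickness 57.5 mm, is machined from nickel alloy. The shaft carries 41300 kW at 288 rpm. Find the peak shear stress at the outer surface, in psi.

ω = 2π·288/60 = 30.16 rad/s, so T = P/ω = 41300×10³ / 30.16 = 1.369e6 N·m.
J = π(d_o⁴ − d_i⁴)/32 = π(0.566⁴ − 0.451⁴)/32 = 6.014×10^-3 m⁴.
τ_max = T·r/J = 1.369e6 × 0.283 / 6.014×10^-3 = 6.444×10^7 Pa.

9350 psi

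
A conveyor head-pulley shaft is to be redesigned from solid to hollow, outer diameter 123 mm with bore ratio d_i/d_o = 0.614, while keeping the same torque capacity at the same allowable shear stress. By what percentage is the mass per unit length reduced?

Equal τ_max and T ⇒ the solid shaft needs d_s³ = d_o³(1−k⁴), so d_s = 123·(1−0.614⁴)^(1/3) = 116.9 mm.
Area ratio A_h/A_s = d_o²(1−k²)/d_s² = (1−k²)/(1−k⁴)^(2/3) = 0.6900.
Mass saving = 1 − 0.6900 = 31.0 %.

31.0 %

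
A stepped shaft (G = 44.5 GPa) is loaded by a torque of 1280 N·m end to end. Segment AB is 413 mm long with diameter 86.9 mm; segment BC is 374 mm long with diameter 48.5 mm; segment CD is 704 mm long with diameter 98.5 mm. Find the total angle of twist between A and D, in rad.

J_AB = π(0.0869)⁴/32 = 5.60×10^-6 m⁴; J_BC = π(0.0485)⁴/32 = 5.43×10^-7 m⁴; J_CD = π(0.0985)⁴/32 = 9.24×10^-6 m⁴.
θ = (T/G)·Σ L_i/J_i = (1280/44.5×10⁹)·(0.413/5.60×10^-6 + 0.374/5.43×10^-7 + 0.704/9.24×10^-6) = 0.02412 rad.

0.0241 rad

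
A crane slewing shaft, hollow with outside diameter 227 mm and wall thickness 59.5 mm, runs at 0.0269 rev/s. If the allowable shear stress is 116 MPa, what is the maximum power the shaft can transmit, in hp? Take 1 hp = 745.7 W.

57.3 hp

J = π(d_o⁴ − d_i⁴)/32 = π(0.227⁴ − 0.108⁴)/32 = 2.473×10^-4 m⁴.
T_max = τ_allow·J/r = 1.16×10^8 × 2.473×10^-4 / 0.114 = 252800 N·m.
ω = 2π·0.0269 = 0.1690 rad/s, so P_max = T_max·ω = 4.272×10^4 W.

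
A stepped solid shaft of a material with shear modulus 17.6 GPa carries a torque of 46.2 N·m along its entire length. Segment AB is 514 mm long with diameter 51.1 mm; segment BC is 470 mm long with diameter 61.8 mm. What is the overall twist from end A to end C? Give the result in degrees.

0.165°

J_AB = π(0.0511)⁴/32 = 6.69×10^-7 m⁴; J_BC = π(0.0618)⁴/32 = 1.43×10^-6 m⁴.
θ = (T/G)·Σ L_i/J_i = (46.20/17.6×10⁹)·(0.514/6.69×10^-7 + 0.470/1.43×10^-6) = 2.877×10^-3 rad.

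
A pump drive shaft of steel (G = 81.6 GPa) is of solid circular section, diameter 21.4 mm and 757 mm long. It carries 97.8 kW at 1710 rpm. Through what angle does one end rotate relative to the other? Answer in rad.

0.246 rad

ω = 2π·1710/60 = 179.1 rad/s, so T = P/ω = 97.8×10³ / 179.1 = 546.2 N·m.
J = πd⁴/32 = π(0.0214)⁴/32 = 2.059×10^-8 m⁴.
θ = T·L/(G·J) = 546.2 × 0.757 / (81.6×10⁹ × 2.059×10^-8) = 0.2461 rad.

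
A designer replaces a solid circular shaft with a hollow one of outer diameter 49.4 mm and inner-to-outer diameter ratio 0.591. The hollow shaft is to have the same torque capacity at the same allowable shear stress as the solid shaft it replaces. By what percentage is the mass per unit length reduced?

29.0 %

Equal τ_max and T ⇒ the solid shaft needs d_s³ = d_o³(1−k⁴), so d_s = 49.4·(1−0.591⁴)^(1/3) = 47.30 mm.
Area ratio A_h/A_s = d_o²(1−k²)/d_s² = (1−k²)/(1−k⁴)^(2/3) = 0.7097.
Mass saving = 1 − 0.7097 = 29.0 %.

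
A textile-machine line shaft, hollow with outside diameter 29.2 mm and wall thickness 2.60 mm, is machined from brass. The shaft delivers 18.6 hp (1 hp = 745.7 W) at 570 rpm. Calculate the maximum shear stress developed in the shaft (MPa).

87.4 MPa

ω = 2π·570/60 = 59.69 rad/s, so T = P/ω = 18.6×745.7 / 59.69 = 232.4 N·m.
J = π(d_o⁴ − d_i⁴)/32 = π(0.0292⁴ − 0.0240⁴)/32 = 3.880×10^-8 m⁴.
τ_max = T·r/J = 232.4 × 0.0146 / 3.880×10^-8 = 8.744×10^7 Pa.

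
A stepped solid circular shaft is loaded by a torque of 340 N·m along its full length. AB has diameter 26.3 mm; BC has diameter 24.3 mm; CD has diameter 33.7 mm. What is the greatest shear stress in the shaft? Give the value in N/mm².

Under the same torque, τ_max = 16T/(πd³) is largest where d is smallest — segment BC (d = 24.3 mm).
τ_max = 16·340.0/(π·(0.0243)³) = 1.207×10^8 Pa.

121 N/mm²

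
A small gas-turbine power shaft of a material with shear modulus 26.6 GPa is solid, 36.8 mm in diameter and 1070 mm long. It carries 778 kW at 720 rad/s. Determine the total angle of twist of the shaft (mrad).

ω = 720 rad/s, so T = P/ω = 778×10³ / 720.0 = 1081 N·m.
J = πd⁴/32 = π(0.0368)⁴/32 = 1.800×10^-7 m⁴.
θ = T·L/(G·J) = 1081 × 1.07 / (26.6×10⁹ × 1.800×10^-7) = 0.2414 rad.

241 mrad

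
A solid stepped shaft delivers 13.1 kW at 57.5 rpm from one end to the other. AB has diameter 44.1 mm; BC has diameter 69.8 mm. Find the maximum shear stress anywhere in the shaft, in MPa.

ω = 2π·57.5/60 = 6.021 rad/s, so T = P/ω = 13.1×10³ / 6.021 = 2176 N·m.
Under the same torque, τ_max = 16T/(πd³) is largest where d is smallest — segment AB (d = 44.1 mm).
τ_max = 16·2176/(π·(0.0441)³) = 1.292×10^8 Pa.

129 MPa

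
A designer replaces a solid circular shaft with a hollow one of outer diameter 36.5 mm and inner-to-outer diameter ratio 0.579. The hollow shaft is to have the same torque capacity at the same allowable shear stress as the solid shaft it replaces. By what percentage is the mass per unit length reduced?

28.0 %

Equal τ_max and T ⇒ the solid shaft needs d_s³ = d_o³(1−k⁴), so d_s = 36.5·(1−0.579⁴)^(1/3) = 35.08 mm.
Area ratio A_h/A_s = d_o²(1−k²)/d_s² = (1−k²)/(1−k⁴)^(2/3) = 0.7197.
Mass saving = 1 − 0.7197 = 28.0 %.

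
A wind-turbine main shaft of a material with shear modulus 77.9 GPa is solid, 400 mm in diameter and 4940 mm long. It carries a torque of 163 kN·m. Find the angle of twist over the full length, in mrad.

J = πd⁴/32 = π(0.400)⁴/32 = 2.513×10^-3 m⁴.
θ = T·L/(G·J) = 163000 × 4.94 / (77.9×10⁹ × 2.513×10^-3) = 4.113×10^-3 rad.

4.11 mrad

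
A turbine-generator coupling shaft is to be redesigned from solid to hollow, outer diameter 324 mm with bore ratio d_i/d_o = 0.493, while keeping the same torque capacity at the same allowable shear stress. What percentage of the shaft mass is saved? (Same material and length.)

Equal τ_max and T ⇒ the solid shaft needs d_s³ = d_o³(1−k⁴), so d_s = 324·(1−0.493⁴)^(1/3) = 317.5 mm.
Area ratio A_h/A_s = d_o²(1−k²)/d_s² = (1−k²)/(1−k⁴)^(2/3) = 0.7883.
Mass saving = 1 − 0.7883 = 21.2 %.

21.2 %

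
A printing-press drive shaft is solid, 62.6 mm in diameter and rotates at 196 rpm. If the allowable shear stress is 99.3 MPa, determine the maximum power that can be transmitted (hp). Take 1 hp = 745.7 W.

132 hp

J = πd⁴/32 = π(0.0626)⁴/32 = 1.508×10^-6 m⁴.
T_max = τ_allow·J/r = 9.93×10^7 × 1.508×10^-6 / 0.0313 = 4783 N·m.
ω = 2π·196/60 = 20.53 rad/s, so P_max = T_max·ω = 9.817×10^4 W.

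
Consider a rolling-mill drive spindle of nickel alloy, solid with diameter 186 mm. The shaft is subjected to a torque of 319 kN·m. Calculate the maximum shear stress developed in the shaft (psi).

36600 psi

J = πd⁴/32 = π(0.186)⁴/32 = 1.175×10^-4 m⁴.
τ_max = T·r/J = 319000 × 0.0930 / 1.175×10^-4 = 2.525×10^8 Pa.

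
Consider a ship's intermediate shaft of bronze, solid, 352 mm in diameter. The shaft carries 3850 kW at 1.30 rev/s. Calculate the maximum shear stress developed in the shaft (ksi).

7.98 ksi

ω = 2π·1.30 = 8.168 rad/s, so T = P/ω = 3850×10³ / 8.168 = 471300 N·m.
J = πd⁴/32 = π(0.352)⁴/32 = 1.507×10^-3 m⁴.
τ_max = T·r/J = 471300 × 0.176 / 1.507×10^-3 = 5.504×10^7 Pa.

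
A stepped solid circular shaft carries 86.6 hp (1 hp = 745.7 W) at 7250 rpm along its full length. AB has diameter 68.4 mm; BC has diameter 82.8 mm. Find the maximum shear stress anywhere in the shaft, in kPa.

1350 kPa

ω = 2π·7250/60 = 759.2 rad/s, so T = P/ω = 86.6×745.7 / 759.2 = 85.06 N·m.
Under the same torque, τ_max = 16T/(πd³) is largest where d is smallest — segment AB (d = 68.4 mm).
τ_max = 16·85.06/(π·(0.0684)³) = 1.354×10^6 Pa.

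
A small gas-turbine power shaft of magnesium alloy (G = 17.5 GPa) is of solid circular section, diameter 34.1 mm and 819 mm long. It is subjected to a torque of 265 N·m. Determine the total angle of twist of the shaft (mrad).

93.4 mrad

J = πd⁴/32 = π(0.0341)⁴/32 = 1.327×10^-7 m⁴.
θ = T·L/(G·J) = 265.0 × 0.819 / (17.5×10⁹ × 1.327×10^-7) = 0.09343 rad.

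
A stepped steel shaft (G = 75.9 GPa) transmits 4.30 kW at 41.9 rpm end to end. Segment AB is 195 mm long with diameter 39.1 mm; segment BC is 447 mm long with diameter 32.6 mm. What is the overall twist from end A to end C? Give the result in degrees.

ω = 2π·41.9/60 = 4.388 rad/s, so T = P/ω = 4.30×10³ / 4.388 = 980.0 N·m.
J_AB = π(0.0391)⁴/32 = 2.29×10^-7 m⁴; J_BC = π(0.0326)⁴/32 = 1.11×10^-7 m⁴.
θ = (T/G)·Σ L_i/J_i = (980.0/75.9×10⁹)·(0.195/2.29×10^-7 + 0.447/1.11×10^-7) = 0.06302 rad.

3.61°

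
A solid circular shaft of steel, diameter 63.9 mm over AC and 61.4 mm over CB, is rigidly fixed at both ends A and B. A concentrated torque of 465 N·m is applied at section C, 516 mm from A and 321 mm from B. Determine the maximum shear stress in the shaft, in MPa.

Compatibility: T_A·a/J_AC = T_B·b/J_CB with T_A + T_B = T₀.
J_AC = 1.64×10^-6 m⁴, J_CB = 1.40×10^-6 m⁴, so T_A = T₀·(J_AC/a)/((J_AC/a)+(J_CB/b)) = 196.2 N·m, T_B = 268.8 N·m.
τ in each portion: τ_AC = 3.83×10^6 Pa, τ_CB = 5.91×10^6 Pa; maximum is in CB.
τ_max = T_CB·r/J = 268.8·0.0307/1.40×10^-6 = 5.915×10^6 Pa.

5.91 MPa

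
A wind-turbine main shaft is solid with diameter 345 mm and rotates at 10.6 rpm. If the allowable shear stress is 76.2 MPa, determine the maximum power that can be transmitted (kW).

J = πd⁴/32 = π(0.345)⁴/32 = 1.391×10^-3 m⁴.
T_max = τ_allow·J/r = 7.62×10^7 × 1.391×10^-3 / 0.172 = 614400 N·m.
ω = 2π·10.6/60 = 1.110 rad/s, so P_max = T_max·ω = 6.820×10^5 W.

682 kW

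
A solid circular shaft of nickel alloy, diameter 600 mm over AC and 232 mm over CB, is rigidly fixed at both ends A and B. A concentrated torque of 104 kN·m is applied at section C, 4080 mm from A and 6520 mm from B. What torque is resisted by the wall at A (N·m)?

103000 N·m

Compatibility: T_A·a/J_AC = T_B·b/J_CB with T_A + T_B = T₀.
J_AC = 0.0127 m⁴, J_CB = 2.84×10^-4 m⁴, so T_A = T₀·(J_AC/a)/((J_AC/a)+(J_CB/b)) = 102600 N·m, T_B = 1435 N·m.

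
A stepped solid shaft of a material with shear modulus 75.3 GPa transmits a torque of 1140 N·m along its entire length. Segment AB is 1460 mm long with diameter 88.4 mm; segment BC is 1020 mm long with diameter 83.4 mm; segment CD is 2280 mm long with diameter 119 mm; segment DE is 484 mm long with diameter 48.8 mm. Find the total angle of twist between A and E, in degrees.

J_AB = π(0.0884)⁴/32 = 6.00×10^-6 m⁴; J_BC = π(0.0834)⁴/32 = 4.75×10^-6 m⁴; J_CD = π(0.119)⁴/32 = 1.97×10^-5 m⁴; J_DE = π(0.0488)⁴/32 = 5.57×10^-7 m⁴.
θ = (T/G)·Σ L_i/J_i = (1140/75.3×10⁹)·(1.46/6.00×10^-6 + 1.02/4.75×10^-6 + 2.28/1.97×10^-5 + 0.484/5.57×10^-7) = 0.02185 rad.

1.25°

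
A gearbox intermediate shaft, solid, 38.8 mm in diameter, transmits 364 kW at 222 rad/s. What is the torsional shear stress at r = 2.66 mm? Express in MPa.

ω = 222 rad/s, so T = P/ω = 364×10³ / 222.0 = 1640 N·m.
J = πd⁴/32 = π(0.0388)⁴/32 = 2.225×10^-7 m⁴.
Shear stress varies linearly with radius: τ = T·r/J = 1640 × 0.00266 / 2.225×10^-7 = 1.960×10^7 Pa.

19.6 MPa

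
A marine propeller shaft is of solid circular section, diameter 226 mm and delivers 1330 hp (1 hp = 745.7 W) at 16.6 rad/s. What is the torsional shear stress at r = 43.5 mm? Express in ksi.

ω = 16.6 rad/s, so T = P/ω = 1330×745.7 / 16.60 = 59750 N·m.
J = πd⁴/32 = π(0.226)⁴/32 = 2.561×10^-4 m⁴.
Shear stress varies linearly with radius: τ = T·r/J = 59750 × 0.0435 / 2.561×10^-4 = 1.015×10^7 Pa.

1.47 ksi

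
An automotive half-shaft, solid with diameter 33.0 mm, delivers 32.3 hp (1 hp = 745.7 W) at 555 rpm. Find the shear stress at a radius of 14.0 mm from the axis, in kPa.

ω = 2π·555/60 = 58.12 rad/s, so T = P/ω = 32.3×745.7 / 58.12 = 414.4 N·m.
J = πd⁴/32 = π(0.0330)⁴/32 = 1.164×10^-7 m⁴.
Shear stress varies linearly with radius: τ = T·r/J = 414.4 × 0.0140 / 1.164×10^-7 = 4.983×10^7 Pa.

49800 kPa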